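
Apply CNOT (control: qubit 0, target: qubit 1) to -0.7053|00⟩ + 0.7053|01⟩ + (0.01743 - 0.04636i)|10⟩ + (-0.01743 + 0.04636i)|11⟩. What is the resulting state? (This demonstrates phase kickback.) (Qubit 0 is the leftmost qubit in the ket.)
-0.7053|00⟩ + 0.7053|01⟩ + (-0.01743 + 0.04636i)|10⟩ + (0.01743 - 0.04636i)|11⟩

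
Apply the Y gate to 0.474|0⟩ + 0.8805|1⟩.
-0.8805i|0⟩ + 0.474i|1⟩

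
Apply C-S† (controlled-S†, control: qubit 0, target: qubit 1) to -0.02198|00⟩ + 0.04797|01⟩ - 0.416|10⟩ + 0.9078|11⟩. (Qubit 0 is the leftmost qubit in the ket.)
-0.02198|00⟩ + 0.04797|01⟩ - 0.416|10⟩ - 0.9078i|11⟩

C-S† leaves the control-|0⟩ kets |00⟩, |01⟩ unchanged and applies S† to qubit 1 on the control-|1⟩ pair (|10⟩, |11⟩).
S† = [[1, 0], [0, -i]].
With a = amp(|10⟩) = -0.416 and b = amp(|11⟩) = 0.9078:
new amp(|10⟩) = (1)·a = -0.416
new amp(|11⟩) = (-i)·b = -0.9078i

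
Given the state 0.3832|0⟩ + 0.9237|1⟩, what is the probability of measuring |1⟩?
0.8532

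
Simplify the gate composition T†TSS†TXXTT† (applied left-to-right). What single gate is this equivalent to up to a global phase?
T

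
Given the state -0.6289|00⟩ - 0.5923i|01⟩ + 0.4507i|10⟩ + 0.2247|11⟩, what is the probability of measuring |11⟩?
0.05049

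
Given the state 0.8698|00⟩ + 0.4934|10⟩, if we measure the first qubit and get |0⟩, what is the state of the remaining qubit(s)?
|0⟩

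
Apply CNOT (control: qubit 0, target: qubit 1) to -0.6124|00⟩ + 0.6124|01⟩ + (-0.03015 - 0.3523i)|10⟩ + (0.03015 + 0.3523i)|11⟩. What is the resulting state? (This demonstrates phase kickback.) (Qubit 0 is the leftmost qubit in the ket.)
-0.6124|00⟩ + 0.6124|01⟩ + (0.03015 + 0.3523i)|10⟩ + (-0.03015 - 0.3523i)|11⟩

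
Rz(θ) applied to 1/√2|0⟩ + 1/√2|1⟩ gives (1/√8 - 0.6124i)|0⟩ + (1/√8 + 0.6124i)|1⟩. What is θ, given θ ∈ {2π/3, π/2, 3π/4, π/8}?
2π/3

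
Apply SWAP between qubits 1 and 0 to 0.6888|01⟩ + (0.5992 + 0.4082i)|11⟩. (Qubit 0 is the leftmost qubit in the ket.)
0.6888|10⟩ + (0.5992 + 0.4082i)|11⟩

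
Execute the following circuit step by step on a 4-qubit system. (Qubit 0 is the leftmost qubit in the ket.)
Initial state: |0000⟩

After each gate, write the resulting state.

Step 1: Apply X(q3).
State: |0001⟩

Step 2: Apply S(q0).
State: |0001⟩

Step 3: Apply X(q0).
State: |1001⟩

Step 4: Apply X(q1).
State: |1101⟩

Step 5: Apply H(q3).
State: 1/√2|1100⟩ - 1/√2|1101⟩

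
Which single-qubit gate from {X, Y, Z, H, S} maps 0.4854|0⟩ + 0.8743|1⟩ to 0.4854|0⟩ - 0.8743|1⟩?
Z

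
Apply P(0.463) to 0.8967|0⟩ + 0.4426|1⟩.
0.8967|0⟩ + (0.396 + 0.1977i)|1⟩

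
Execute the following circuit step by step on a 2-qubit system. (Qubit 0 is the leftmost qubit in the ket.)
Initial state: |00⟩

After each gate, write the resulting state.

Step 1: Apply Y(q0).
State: i|10⟩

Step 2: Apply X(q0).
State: i|00⟩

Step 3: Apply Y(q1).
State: -|01⟩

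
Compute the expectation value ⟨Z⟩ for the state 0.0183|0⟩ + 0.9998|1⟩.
-0.9993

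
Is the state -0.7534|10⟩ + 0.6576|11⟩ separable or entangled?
Separable

Writing the state as a|00⟩ + b|01⟩ + c|10⟩ + d|11⟩, it is a product state iff ad − bc = 0.
Here (a, b, c, d) = (0, 0, -0.7534, 0.6576): ad − bc = (0)(0.6576) − (0)(-0.7534) = 0, so the state is separable.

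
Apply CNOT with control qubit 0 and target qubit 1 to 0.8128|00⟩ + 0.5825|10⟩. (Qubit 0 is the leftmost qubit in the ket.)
0.8128|00⟩ + 0.5825|11⟩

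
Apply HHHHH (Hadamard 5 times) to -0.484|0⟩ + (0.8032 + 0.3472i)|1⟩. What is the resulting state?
(0.2257 + 0.2455i)|0⟩ + (-0.9102 - 0.2455i)|1⟩

H² = I, so H^5 = H: a single Hadamard. With (a, b) = (-0.484, (0.8032 + 0.3472i)), H gives ((a + b)/√2, (a − b)/√2) = ((0.2257 + 0.2455i), (-0.9102 - 0.2455i)).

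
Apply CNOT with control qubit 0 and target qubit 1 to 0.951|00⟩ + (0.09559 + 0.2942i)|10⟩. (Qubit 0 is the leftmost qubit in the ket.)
0.951|00⟩ + (0.09559 + 0.2942i)|11⟩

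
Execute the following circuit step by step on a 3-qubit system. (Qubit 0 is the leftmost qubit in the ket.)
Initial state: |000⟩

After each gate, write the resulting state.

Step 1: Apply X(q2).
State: |001⟩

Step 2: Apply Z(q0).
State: |001⟩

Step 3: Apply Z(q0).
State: |001⟩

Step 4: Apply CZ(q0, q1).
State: |001⟩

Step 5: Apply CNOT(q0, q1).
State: |001⟩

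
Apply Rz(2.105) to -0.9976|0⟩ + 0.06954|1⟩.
(-0.4942 + 0.8666i)|0⟩ + (0.03445 + 0.06041i)|1⟩

Rz(2.105) = [[e^(−iθ/2), 0], [0, e^(iθ/2)]] with e^(±iθ/2) = cos(θ/2) ± i·sin(θ/2); θ = 2.105, cos(θ/2) ≈ 0.495401, sin(θ/2) ≈ 0.868664.
With a = amp(|0⟩) = -0.9976 and b = amp(|1⟩) = 0.06954:
new amp(|0⟩) = (0.495401 - 0.868664i)·a = (-0.4942 + 0.8666i)
new amp(|1⟩) = (0.495401 + 0.868664i)·b = (0.03445 + 0.06041i)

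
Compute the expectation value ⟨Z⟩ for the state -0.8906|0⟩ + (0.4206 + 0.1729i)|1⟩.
0.5864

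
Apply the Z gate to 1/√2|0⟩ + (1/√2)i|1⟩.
1/√2|0⟩ - (1/√2)i|1⟩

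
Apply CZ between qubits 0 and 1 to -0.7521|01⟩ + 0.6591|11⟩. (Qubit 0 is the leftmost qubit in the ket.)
-0.7521|01⟩ - 0.6591|11⟩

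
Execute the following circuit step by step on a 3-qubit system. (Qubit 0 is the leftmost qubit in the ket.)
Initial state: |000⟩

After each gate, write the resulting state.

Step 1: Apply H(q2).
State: 1/√2|000⟩ + 1/√2|001⟩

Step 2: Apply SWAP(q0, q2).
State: 1/√2|000⟩ + 1/√2|100⟩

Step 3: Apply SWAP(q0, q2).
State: 1/√2|000⟩ + 1/√2|001⟩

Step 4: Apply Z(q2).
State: 1/√2|000⟩ - 1/√2|001⟩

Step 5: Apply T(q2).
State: 1/√2|000⟩ + (-1/2 - (1/2)i)|001⟩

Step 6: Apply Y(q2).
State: (-1/2 + (1/2)i)|000⟩ + (1/√2)i|001⟩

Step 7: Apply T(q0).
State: (-1/2 + (1/2)i)|000⟩ + (1/√2)i|001⟩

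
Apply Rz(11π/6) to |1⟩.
(-0.9659 + 0.2588i)|1⟩

Rz(11π/6) = [[e^(−iθ/2), 0], [0, e^(iθ/2)]] with e^(±iθ/2) = cos(θ/2) ± i·sin(θ/2); θ = 11π/6, cos(θ/2) ≈ -0.965926, sin(θ/2) ≈ 0.258819.
With a = amp(|0⟩) = 0 and b = amp(|1⟩) = 1:
new amp(|0⟩) = (-0.965926 - 0.258819i)·a = 0
new amp(|1⟩) = (-0.965926 + 0.258819i)·b = (-0.9659 + 0.2588i)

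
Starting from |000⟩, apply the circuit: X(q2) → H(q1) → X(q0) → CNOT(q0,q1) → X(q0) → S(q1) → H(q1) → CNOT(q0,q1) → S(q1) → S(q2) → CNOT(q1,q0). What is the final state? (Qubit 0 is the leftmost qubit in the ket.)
(-1/2 + (1/2)i)|001⟩ + (-1/2 + (1/2)i)|111⟩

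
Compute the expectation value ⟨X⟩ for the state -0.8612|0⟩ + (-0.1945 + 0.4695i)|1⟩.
0.335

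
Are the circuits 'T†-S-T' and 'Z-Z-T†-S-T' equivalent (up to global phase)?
Yes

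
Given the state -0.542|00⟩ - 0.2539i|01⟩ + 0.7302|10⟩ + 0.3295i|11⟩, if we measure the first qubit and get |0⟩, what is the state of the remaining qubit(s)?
-0.9056|0⟩ - 0.4242i|1⟩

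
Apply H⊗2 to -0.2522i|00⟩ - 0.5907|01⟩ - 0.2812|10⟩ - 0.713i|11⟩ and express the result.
(-0.436 - 0.4826i)|00⟩ + (0.1548 + 0.2304i)|01⟩ + (-0.1548 + 0.2304i)|10⟩ + (0.436 - 0.4826i)|11⟩

H⊗2 gives amp(|y⟩) = (1/2) Σ_x (−1)^(x·y) amp(|x⟩), where x·y is the number of positions in which both x and y have a 1.
|00⟩: (-0.2522i - 0.5907 - 0.2812 - 0.713i)/2 = (-0.436 - 0.4826i)
|01⟩: (-0.2522i + 0.5907 - 0.2812 + 0.713i)/2 = (0.1548 + 0.2304i)
|10⟩: (-0.2522i - 0.5907 + 0.2812 + 0.713i)/2 = (-0.1548 + 0.2304i)
|11⟩: (-0.2522i + 0.5907 + 0.2812 - 0.713i)/2 = (0.436 - 0.4826i)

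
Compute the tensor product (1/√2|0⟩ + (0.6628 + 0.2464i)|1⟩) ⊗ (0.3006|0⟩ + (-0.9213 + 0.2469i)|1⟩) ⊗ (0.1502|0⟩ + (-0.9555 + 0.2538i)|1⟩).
0.03193|000⟩ + (-0.2031 + 0.05395i)|001⟩ + (-0.09785 + 0.02622i)|010⟩ + (0.5782 - 0.3322i)|011⟩ + (0.02993 + 0.01112i)|100⟩ + (-0.2092 - 0.02021i)|101⟩ + (-0.1009 - 0.009517i)|110⟩ + (0.6577 - 0.1099i)|111⟩

amp(|b₁b₂…⟩) = product of the factor amplitudes for bits b₁, b₂, …; only kets whose every factor amplitude is nonzero survive.
|000⟩: (1/√2)(0.3006)(0.1502) = 0.03193
|001⟩: (1/√2)(0.3006)(-0.9555 + 0.2538i) = (-0.2031 + 0.05395i)
|010⟩: (1/√2)(-0.9213 + 0.2469i)(0.1502) = (-0.09785 + 0.02622i)
|011⟩: (1/√2)(-0.9213 + 0.2469i)(-0.9555 + 0.2538i) = (0.5782 - 0.3322i)
|100⟩: (0.6628 + 0.2464i)(0.3006)(0.1502) = (0.02993 + 0.01112i)
|101⟩: (0.6628 + 0.2464i)(0.3006)(-0.9555 + 0.2538i) = (-0.2092 - 0.02021i)
|110⟩: (0.6628 + 0.2464i)(-0.9213 + 0.2469i)(0.1502) = (-0.1009 - 0.009517i)
|111⟩: (0.6628 + 0.2464i)(-0.9213 + 0.2469i)(-0.9555 + 0.2538i) = (0.6577 - 0.1099i)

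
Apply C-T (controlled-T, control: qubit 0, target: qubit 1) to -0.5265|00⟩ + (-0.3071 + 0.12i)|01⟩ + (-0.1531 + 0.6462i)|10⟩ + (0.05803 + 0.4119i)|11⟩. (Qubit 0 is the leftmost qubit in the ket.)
-0.5265|00⟩ + (-0.3071 + 0.12i)|01⟩ + (-0.1531 + 0.6462i)|10⟩ + (-0.2502 + 0.3323i)|11⟩

C-T leaves the control-|0⟩ kets |00⟩, |01⟩ unchanged and applies T to qubit 1 on the control-|1⟩ pair (|10⟩, |11⟩).
T = [[1, 0], [0, (1/√2 + (1/√2)i)]].
With a = amp(|10⟩) = (-0.1531 + 0.6462i) and b = amp(|11⟩) = (0.05803 + 0.4119i):
new amp(|10⟩) = (1)·a = (-0.1531 + 0.6462i)
new amp(|11⟩) = (1/√2 + (1/√2)i)·b = (-0.2502 + 0.3323i)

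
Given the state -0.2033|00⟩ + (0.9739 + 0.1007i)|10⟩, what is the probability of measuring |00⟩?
0.04133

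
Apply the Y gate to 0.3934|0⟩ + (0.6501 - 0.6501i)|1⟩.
(-0.6501 - 0.6501i)|0⟩ + 0.3934i|1⟩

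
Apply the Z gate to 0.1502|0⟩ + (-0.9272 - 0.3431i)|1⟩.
0.1502|0⟩ + (0.9272 + 0.3431i)|1⟩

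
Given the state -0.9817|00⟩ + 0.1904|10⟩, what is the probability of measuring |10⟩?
0.03625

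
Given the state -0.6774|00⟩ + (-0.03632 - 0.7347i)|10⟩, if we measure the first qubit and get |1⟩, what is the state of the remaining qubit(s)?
(-0.04937 - 0.9988i)|0⟩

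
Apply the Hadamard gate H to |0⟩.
1/√2|0⟩ + 1/√2|1⟩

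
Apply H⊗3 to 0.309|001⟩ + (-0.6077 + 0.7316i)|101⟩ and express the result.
(-0.1056 + 0.2587i)|000⟩ + (0.1056 - 0.2587i)|001⟩ + (-0.1056 + 0.2587i)|010⟩ + (0.1056 - 0.2587i)|011⟩ + (0.3241 - 0.2587i)|100⟩ + (-0.3241 + 0.2587i)|101⟩ + (0.3241 - 0.2587i)|110⟩ + (-0.3241 + 0.2587i)|111⟩

H⊗3 gives amp(|y⟩) = (1/2√2) Σ_x (−1)^(x·y) amp(|x⟩), where x·y is the number of positions in which both x and y have a 1.
|000⟩: (0.309 + (-0.6077 + 0.7316i))/(2√2) = (-0.1056 + 0.2587i)
|001⟩: (-0.309 - (-0.6077 + 0.7316i))/(2√2) = (0.1056 - 0.2587i)
|010⟩: (0.309 + (-0.6077 + 0.7316i))/(2√2) = (-0.1056 + 0.2587i)
|011⟩: (-0.309 - (-0.6077 + 0.7316i))/(2√2) = (0.1056 - 0.2587i)
|100⟩: (0.309 - (-0.6077 + 0.7316i))/(2√2) = (0.3241 - 0.2587i)
|101⟩: (-0.309 + (-0.6077 + 0.7316i))/(2√2) = (-0.3241 + 0.2587i)
|110⟩: (0.309 - (-0.6077 + 0.7316i))/(2√2) = (0.3241 - 0.2587i)
|111⟩: (-0.309 + (-0.6077 + 0.7316i))/(2√2) = (-0.3241 + 0.2587i)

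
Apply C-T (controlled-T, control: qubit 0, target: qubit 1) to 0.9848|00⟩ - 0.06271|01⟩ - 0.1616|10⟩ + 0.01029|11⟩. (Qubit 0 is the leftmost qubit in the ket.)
0.9848|00⟩ - 0.06271|01⟩ - 0.1616|10⟩ + (0.007276 + 0.007276i)|11⟩

C-T leaves the control-|0⟩ kets |00⟩, |01⟩ unchanged and applies T to qubit 1 on the control-|1⟩ pair (|10⟩, |11⟩).
T = [[1, 0], [0, (1/√2 + (1/√2)i)]].
With a = amp(|10⟩) = -0.1616 and b = amp(|11⟩) = 0.01029:
new amp(|10⟩) = (1)·a = -0.1616
new amp(|11⟩) = (1/√2 + (1/√2)i)·b = (0.007276 + 0.007276i)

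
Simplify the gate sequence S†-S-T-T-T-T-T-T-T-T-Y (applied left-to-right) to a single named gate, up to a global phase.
Y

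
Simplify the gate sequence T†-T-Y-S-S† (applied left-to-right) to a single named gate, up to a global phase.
Y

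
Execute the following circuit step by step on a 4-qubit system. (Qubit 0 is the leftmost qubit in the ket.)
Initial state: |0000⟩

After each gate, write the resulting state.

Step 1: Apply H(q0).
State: 1/√2|0000⟩ + 1/√2|1000⟩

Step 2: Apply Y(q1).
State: (1/√2)i|0100⟩ + (1/√2)i|1100⟩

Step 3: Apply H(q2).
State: (1/2)i|0100⟩ + (1/2)i|0110⟩ + (1/2)i|1100⟩ + (1/2)i|1110⟩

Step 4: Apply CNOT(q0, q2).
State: (1/2)i|0100⟩ + (1/2)i|0110⟩ + (1/2)i|1100⟩ + (1/2)i|1110⟩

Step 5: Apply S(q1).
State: -1/2|0100⟩ - 1/2|0110⟩ - 1/2|1100⟩ - 1/2|1110⟩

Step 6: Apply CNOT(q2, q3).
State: -1/2|0100⟩ - 1/2|0111⟩ - 1/2|1100⟩ - 1/2|1111⟩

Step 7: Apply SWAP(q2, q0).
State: -1/2|0100⟩ - 1/2|0110⟩ - 1/2|1101⟩ - 1/2|1111⟩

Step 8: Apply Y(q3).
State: -(1/2)i|0101⟩ - (1/2)i|0111⟩ + (1/2)i|1100⟩ + (1/2)i|1110⟩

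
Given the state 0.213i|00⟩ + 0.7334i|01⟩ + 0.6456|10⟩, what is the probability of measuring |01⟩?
0.5379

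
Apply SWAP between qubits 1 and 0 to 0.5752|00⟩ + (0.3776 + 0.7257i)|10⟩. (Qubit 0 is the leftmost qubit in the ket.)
0.5752|00⟩ + (0.3776 + 0.7257i)|01⟩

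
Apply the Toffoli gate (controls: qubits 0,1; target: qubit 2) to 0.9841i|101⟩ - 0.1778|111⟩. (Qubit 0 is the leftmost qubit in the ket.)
0.9841i|101⟩ - 0.1778|110⟩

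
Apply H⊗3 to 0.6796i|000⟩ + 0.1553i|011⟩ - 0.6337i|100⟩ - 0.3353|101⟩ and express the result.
(-0.1185 + 0.07113i)|000⟩ + (0.1185 - 0.03868i)|001⟩ + (-0.1185 - 0.03868i)|010⟩ + (0.1185 + 0.07113i)|011⟩ + (0.1185 + 0.5192i)|100⟩ + (-0.1185 + 0.4094i)|101⟩ + (0.1185 + 0.4094i)|110⟩ + (-0.1185 + 0.5192i)|111⟩

H⊗3 gives amp(|y⟩) = (1/2√2) Σ_x (−1)^(x·y) amp(|x⟩), where x·y is the number of positions in which both x and y have a 1.
|000⟩: (0.6796i + 0.1553i - 0.6337i - 0.3353)/(2√2) = (-0.1185 + 0.07113i)
|001⟩: (0.6796i - 0.1553i - 0.6337i + 0.3353)/(2√2) = (0.1185 - 0.03868i)
|010⟩: (0.6796i - 0.1553i - 0.6337i - 0.3353)/(2√2) = (-0.1185 - 0.03868i)
|011⟩: (0.6796i + 0.1553i - 0.6337i + 0.3353)/(2√2) = (0.1185 + 0.07113i)
|100⟩: (0.6796i + 0.1553i + 0.6337i + 0.3353)/(2√2) = (0.1185 + 0.5192i)
|101⟩: (0.6796i - 0.1553i + 0.6337i - 0.3353)/(2√2) = (-0.1185 + 0.4094i)
|110⟩: (0.6796i - 0.1553i + 0.6337i + 0.3353)/(2√2) = (0.1185 + 0.4094i)
|111⟩: (0.6796i + 0.1553i + 0.6337i - 0.3353)/(2√2) = (-0.1185 + 0.5192i)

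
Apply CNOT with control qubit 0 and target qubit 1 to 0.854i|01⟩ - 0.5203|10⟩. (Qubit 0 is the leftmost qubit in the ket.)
0.854i|01⟩ - 0.5203|11⟩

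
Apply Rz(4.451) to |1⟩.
(-0.6089 + 0.7932i)|1⟩

Rz(4.451) = [[e^(−iθ/2), 0], [0, e^(iθ/2)]] with e^(±iθ/2) = cos(θ/2) ± i·sin(θ/2); θ = 4.451, cos(θ/2) ≈ -0.608924, sin(θ/2) ≈ 0.793228.
With a = amp(|0⟩) = 0 and b = amp(|1⟩) = 1:
new amp(|0⟩) = (-0.608924 - 0.793228i)·a = 0
new amp(|1⟩) = (-0.608924 + 0.793228i)·b = (-0.6089 + 0.7932i)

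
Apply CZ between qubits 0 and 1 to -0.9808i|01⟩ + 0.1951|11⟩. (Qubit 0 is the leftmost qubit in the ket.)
-0.9808i|01⟩ - 0.1951|11⟩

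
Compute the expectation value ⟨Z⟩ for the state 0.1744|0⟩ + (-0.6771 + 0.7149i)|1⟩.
-0.9391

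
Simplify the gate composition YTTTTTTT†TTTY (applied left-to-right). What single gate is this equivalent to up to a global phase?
I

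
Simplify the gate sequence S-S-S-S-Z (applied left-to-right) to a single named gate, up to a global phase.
Z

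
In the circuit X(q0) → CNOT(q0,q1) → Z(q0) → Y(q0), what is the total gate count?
4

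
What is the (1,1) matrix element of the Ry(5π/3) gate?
-0.866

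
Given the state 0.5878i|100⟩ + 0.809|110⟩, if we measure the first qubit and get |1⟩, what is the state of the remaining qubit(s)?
0.5878i|00⟩ + 0.809|10⟩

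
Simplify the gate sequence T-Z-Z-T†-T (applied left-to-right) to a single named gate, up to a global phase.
T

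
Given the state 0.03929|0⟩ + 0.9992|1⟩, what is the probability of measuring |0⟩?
0.001544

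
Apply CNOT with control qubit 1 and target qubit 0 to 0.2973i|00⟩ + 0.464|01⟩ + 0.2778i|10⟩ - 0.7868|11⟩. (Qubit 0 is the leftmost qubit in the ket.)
0.2973i|00⟩ - 0.7868|01⟩ + 0.2778i|10⟩ + 0.464|11⟩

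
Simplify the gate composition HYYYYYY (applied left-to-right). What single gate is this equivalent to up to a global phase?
H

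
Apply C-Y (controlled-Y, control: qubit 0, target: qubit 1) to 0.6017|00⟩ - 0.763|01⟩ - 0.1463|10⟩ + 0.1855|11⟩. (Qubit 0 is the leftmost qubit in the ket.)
0.6017|00⟩ - 0.763|01⟩ - 0.1855i|10⟩ - 0.1463i|11⟩

C-Y leaves the control-|0⟩ kets |00⟩, |01⟩ unchanged and applies Y to qubit 1 on the control-|1⟩ pair (|10⟩, |11⟩).
Y = [[0, -i], [i, 0]].
With a = amp(|10⟩) = -0.1463 and b = amp(|11⟩) = 0.1855:
new amp(|10⟩) = (-i)·b = -0.1855i
new amp(|11⟩) = (i)·a = -0.1463i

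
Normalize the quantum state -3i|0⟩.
-i|0⟩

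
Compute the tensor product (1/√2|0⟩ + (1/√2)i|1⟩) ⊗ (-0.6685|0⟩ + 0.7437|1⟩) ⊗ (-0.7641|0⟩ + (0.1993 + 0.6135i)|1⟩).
0.3612|000⟩ + (-0.09421 - 0.29i)|001⟩ - 0.4018|010⟩ + (0.1048 + 0.3226i)|011⟩ + 0.3612i|100⟩ + (0.29 - 0.09421i)|101⟩ - 0.4018i|110⟩ + (-0.3226 + 0.1048i)|111⟩

amp(|b₁b₂…⟩) = product of the factor amplitudes for bits b₁, b₂, …; only kets whose every factor amplitude is nonzero survive.
|000⟩: (1/√2)(-0.6685)(-0.7641) = 0.3612
|001⟩: (1/√2)(-0.6685)(0.1993 + 0.6135i) = (-0.09421 - 0.29i)
|010⟩: (1/√2)(0.7437)(-0.7641) = -0.4018
|011⟩: (1/√2)(0.7437)(0.1993 + 0.6135i) = (0.1048 + 0.3226i)
|100⟩: ((1/√2)i)(-0.6685)(-0.7641) = 0.3612i
|101⟩: ((1/√2)i)(-0.6685)(0.1993 + 0.6135i) = (0.29 - 0.09421i)
|110⟩: ((1/√2)i)(0.7437)(-0.7641) = -0.4018i
|111⟩: ((1/√2)i)(0.7437)(0.1993 + 0.6135i) = (-0.3226 + 0.1048i)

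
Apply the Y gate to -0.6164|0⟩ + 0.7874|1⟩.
-0.7874i|0⟩ - 0.6164i|1⟩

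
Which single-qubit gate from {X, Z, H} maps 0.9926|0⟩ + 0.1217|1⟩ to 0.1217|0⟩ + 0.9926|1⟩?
X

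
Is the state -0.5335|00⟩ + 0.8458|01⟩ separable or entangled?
Separable

Writing the state as a|00⟩ + b|01⟩ + c|10⟩ + d|11⟩, it is a product state iff ad − bc = 0.
Here (a, b, c, d) = (-0.5335, 0.8458, 0, 0): ad − bc = (-0.5335)(0) − (0.8458)(0) = 0, so the state is separable.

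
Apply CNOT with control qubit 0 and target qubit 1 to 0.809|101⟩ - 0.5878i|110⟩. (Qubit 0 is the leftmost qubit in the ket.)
-0.5878i|100⟩ + 0.809|111⟩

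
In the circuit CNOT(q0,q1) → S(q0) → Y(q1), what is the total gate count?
3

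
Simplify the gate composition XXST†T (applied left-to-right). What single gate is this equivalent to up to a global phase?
S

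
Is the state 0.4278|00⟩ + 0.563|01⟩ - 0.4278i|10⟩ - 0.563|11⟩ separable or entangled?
Entangled

Writing the state as a|00⟩ + b|01⟩ + c|10⟩ + d|11⟩, it is a product state iff ad − bc = 0.
Here (a, b, c, d) = (0.4278, 0.563, -0.4278i, -0.563): ad − bc = (0.4278)(-0.563) − (0.563)(-0.4278i) = (-0.2409 + 0.2409i) ≠ 0, so the state is entangled.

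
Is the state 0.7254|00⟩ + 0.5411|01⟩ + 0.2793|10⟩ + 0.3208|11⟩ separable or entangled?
Entangled

Writing the state as a|00⟩ + b|01⟩ + c|10⟩ + d|11⟩, it is a product state iff ad − bc = 0.
Here (a, b, c, d) = (0.7254, 0.5411, 0.2793, 0.3208): ad − bc = (0.7254)(0.3208) − (0.5411)(0.2793) = 0.08158 ≠ 0, so the state is entangled.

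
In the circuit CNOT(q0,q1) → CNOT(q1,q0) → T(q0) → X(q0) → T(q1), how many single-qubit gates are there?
3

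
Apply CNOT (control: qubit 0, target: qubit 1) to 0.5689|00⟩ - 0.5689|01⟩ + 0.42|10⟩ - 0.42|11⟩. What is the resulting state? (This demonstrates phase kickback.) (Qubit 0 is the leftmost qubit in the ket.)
0.5689|00⟩ - 0.5689|01⟩ - 0.42|10⟩ + 0.42|11⟩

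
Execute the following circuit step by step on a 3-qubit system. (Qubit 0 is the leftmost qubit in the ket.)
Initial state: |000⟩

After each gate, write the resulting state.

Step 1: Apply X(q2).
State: |001⟩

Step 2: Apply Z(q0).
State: |001⟩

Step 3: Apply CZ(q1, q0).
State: |001⟩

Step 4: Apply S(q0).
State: |001⟩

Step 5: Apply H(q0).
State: 1/√2|001⟩ + 1/√2|101⟩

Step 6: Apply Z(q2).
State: -1/√2|001⟩ - 1/√2|101⟩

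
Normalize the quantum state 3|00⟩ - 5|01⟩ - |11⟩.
0.5071|00⟩ - 0.8452|01⟩ - 0.169|11⟩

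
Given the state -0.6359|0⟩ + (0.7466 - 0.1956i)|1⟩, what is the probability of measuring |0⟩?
0.4044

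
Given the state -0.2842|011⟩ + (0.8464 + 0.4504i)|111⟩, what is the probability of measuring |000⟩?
0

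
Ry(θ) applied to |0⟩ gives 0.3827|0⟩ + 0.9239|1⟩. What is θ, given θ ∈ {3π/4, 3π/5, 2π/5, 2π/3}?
3π/4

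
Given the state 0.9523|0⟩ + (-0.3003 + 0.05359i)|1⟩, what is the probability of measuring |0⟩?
0.9069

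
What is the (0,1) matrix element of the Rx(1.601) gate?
-0.7177i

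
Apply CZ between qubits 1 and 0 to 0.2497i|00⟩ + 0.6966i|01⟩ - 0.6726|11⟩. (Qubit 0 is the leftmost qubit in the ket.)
0.2497i|00⟩ + 0.6966i|01⟩ + 0.6726|11⟩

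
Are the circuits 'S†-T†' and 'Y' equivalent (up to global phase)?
No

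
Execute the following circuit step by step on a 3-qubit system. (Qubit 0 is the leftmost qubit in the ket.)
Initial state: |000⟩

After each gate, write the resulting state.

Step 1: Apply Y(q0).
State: i|100⟩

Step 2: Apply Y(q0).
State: |000⟩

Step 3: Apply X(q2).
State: |001⟩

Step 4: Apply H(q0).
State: 1/√2|001⟩ + 1/√2|101⟩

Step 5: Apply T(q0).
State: 1/√2|001⟩ + (1/2 + (1/2)i)|101⟩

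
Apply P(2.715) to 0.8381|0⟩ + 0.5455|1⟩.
0.8381|0⟩ + (-0.4966 + 0.2257i)|1⟩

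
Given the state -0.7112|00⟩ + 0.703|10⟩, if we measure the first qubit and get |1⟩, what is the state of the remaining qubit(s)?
|0⟩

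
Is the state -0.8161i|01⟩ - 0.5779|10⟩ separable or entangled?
Entangled

Writing the state as a|00⟩ + b|01⟩ + c|10⟩ + d|11⟩, it is a product state iff ad − bc = 0.
Here (a, b, c, d) = (0, -0.8161i, -0.5779, 0): ad − bc = (0)(0) − (-0.8161i)(-0.5779) = -0.4716i ≠ 0, so the state is entangled.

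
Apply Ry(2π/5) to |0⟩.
0.809|0⟩ + 0.5878|1⟩

Ry(2π/5) = [[cos(θ/2), −sin(θ/2)], [sin(θ/2), cos(θ/2)]]; θ = 2π/5, cos(θ/2) ≈ 0.809017, sin(θ/2) ≈ 0.587785.
With a = amp(|0⟩) = 1 and b = amp(|1⟩) = 0:
new amp(|0⟩) = (0.809017)·a + (-0.587785)·b = 0.809
new amp(|1⟩) = (0.587785)·a + (0.809017)·b = 0.5878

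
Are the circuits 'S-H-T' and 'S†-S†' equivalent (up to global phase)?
No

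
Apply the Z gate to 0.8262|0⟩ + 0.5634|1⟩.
0.8262|0⟩ - 0.5634|1⟩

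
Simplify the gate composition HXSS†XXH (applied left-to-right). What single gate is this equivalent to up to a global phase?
Z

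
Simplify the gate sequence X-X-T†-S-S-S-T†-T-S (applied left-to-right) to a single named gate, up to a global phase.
T†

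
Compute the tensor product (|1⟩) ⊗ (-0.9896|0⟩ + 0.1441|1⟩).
-0.9896|10⟩ + 0.1441|11⟩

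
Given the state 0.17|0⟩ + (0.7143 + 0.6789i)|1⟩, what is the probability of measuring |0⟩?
0.0289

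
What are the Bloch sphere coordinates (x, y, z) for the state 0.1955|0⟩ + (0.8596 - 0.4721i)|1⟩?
(0.3361, -0.1846, -0.9236)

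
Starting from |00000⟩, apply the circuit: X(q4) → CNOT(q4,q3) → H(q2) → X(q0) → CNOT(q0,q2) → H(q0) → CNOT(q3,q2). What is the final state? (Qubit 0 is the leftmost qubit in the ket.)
1/2|00011⟩ + 1/2|00111⟩ - 1/2|10011⟩ - 1/2|10111⟩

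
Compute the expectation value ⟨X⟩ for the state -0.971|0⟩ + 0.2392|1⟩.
-0.4645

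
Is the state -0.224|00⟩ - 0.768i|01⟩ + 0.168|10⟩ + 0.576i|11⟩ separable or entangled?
Separable

Writing the state as a|00⟩ + b|01⟩ + c|10⟩ + d|11⟩, it is a product state iff ad − bc = 0.
Here (a, b, c, d) = (-0.224, -0.768i, 0.168, 0.576i): ad − bc = (-0.224)(0.576i) − (-0.768i)(0.168) = 0, so the state is separable.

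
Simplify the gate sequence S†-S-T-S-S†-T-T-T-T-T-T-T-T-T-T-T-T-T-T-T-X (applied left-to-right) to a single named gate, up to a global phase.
X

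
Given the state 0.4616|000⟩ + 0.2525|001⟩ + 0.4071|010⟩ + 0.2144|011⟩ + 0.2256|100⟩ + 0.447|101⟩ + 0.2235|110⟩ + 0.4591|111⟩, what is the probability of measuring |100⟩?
0.0509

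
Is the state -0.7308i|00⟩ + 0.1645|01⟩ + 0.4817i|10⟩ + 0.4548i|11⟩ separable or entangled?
Entangled

Writing the state as a|00⟩ + b|01⟩ + c|10⟩ + d|11⟩, it is a product state iff ad − bc = 0.
Here (a, b, c, d) = (-0.7308i, 0.1645, 0.4817i, 0.4548i): ad − bc = (-0.7308i)(0.4548i) − (0.1645)(0.4817i) = (0.3324 - 0.07924i) ≠ 0, so the state is entangled.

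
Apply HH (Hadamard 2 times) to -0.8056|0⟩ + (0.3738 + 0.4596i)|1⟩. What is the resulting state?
-0.8056|0⟩ + (0.3738 + 0.4596i)|1⟩

H² = I, so an even number of Hadamards cancels: H^2 = I and the state is unchanged.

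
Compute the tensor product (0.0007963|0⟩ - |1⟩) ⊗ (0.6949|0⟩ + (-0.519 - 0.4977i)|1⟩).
0.0005533|00⟩ + (-0.0004133 - 0.0003963i)|01⟩ - 0.6949|10⟩ + (0.519 + 0.4977i)|11⟩

amp(|b₁b₂…⟩) = product of the factor amplitudes for bits b₁, b₂, …; only kets whose every factor amplitude is nonzero survive.
|00⟩: (0.0007963)(0.6949) = 0.0005533
|01⟩: (0.0007963)(-0.519 - 0.4977i) = (-0.0004133 - 0.0003963i)
|10⟩: (-1)(0.6949) = -0.6949
|11⟩: (-1)(-0.519 - 0.4977i) = (0.519 + 0.4977i)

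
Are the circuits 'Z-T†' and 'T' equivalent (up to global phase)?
No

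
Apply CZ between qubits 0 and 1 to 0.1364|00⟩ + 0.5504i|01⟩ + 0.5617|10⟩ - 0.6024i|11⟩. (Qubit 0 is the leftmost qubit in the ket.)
0.1364|00⟩ + 0.5504i|01⟩ + 0.5617|10⟩ + 0.6024i|11⟩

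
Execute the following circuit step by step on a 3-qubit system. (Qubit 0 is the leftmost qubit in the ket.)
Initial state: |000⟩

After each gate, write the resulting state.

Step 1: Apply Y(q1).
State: i|010⟩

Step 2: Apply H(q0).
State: (1/√2)i|010⟩ + (1/√2)i|110⟩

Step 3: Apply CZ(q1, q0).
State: (1/√2)i|010⟩ - (1/√2)i|110⟩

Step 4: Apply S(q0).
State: (1/√2)i|010⟩ + 1/√2|110⟩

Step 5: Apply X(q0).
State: 1/√2|010⟩ + (1/√2)i|110⟩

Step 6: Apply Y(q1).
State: -(1/√2)i|000⟩ + 1/√2|100⟩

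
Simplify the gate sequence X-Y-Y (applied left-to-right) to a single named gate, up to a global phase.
X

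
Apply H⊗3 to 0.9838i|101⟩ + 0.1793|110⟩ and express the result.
(0.06339 + 0.3478i)|000⟩ + (0.06339 - 0.3478i)|001⟩ + (-0.06339 + 0.3478i)|010⟩ + (-0.06339 - 0.3478i)|011⟩ + (-0.06339 - 0.3478i)|100⟩ + (-0.06339 + 0.3478i)|101⟩ + (0.06339 - 0.3478i)|110⟩ + (0.06339 + 0.3478i)|111⟩

H⊗3 gives amp(|y⟩) = (1/2√2) Σ_x (−1)^(x·y) amp(|x⟩), where x·y is the number of positions in which both x and y have a 1.
|000⟩: (0.9838i + 0.1793)/(2√2) = (0.06339 + 0.3478i)
|001⟩: (-0.9838i + 0.1793)/(2√2) = (0.06339 - 0.3478i)
|010⟩: (0.9838i - 0.1793)/(2√2) = (-0.06339 + 0.3478i)
|011⟩: (-0.9838i - 0.1793)/(2√2) = (-0.06339 - 0.3478i)
|100⟩: (-0.9838i - 0.1793)/(2√2) = (-0.06339 - 0.3478i)
|101⟩: (0.9838i - 0.1793)/(2√2) = (-0.06339 + 0.3478i)
|110⟩: (-0.9838i + 0.1793)/(2√2) = (0.06339 - 0.3478i)
|111⟩: (0.9838i + 0.1793)/(2√2) = (0.06339 + 0.3478i)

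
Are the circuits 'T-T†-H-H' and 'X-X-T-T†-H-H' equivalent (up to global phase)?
Yes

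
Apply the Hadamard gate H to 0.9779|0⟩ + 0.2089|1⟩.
0.8392|0⟩ + 0.5438|1⟩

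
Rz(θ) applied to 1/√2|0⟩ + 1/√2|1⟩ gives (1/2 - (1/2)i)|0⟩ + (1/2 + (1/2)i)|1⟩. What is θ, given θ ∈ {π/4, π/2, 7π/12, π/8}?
π/2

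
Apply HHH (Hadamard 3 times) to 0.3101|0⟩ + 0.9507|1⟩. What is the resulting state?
0.8915|0⟩ - 0.453|1⟩

H² = I, so H^3 = H: a single Hadamard. With (a, b) = (0.3101, 0.9507), H gives ((a + b)/√2, (a − b)/√2) = (0.8915, -0.453).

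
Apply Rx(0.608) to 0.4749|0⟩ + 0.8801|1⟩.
(0.4531 - 0.2634i)|0⟩ + (0.8397 - 0.1422i)|1⟩

Rx(0.608) = [[cos(θ/2), −i·sin(θ/2)], [−i·sin(θ/2), cos(θ/2)]]; θ = 0.608, cos(θ/2) ≈ 0.954147, sin(θ/2) ≈ 0.299339.
With a = amp(|0⟩) = 0.4749 and b = amp(|1⟩) = 0.8801:
new amp(|0⟩) = (0.954147)·a + (-0.299339i)·b = (0.4531 - 0.2634i)
new amp(|1⟩) = (-0.299339i)·a + (0.954147)·b = (0.8397 - 0.1422i)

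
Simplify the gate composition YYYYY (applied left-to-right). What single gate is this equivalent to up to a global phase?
Y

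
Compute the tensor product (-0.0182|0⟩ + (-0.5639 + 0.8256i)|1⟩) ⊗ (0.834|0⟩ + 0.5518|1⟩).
-0.01518|00⟩ - 0.01004|01⟩ + (-0.4703 + 0.6886i)|10⟩ + (-0.3112 + 0.4556i)|11⟩

amp(|b₁b₂…⟩) = product of the factor amplitudes for bits b₁, b₂, …; only kets whose every factor amplitude is nonzero survive.
|00⟩: (-0.0182)(0.834) = -0.01518
|01⟩: (-0.0182)(0.5518) = -0.01004
|10⟩: (-0.5639 + 0.8256i)(0.834) = (-0.4703 + 0.6886i)
|11⟩: (-0.5639 + 0.8256i)(0.5518) = (-0.3112 + 0.4556i)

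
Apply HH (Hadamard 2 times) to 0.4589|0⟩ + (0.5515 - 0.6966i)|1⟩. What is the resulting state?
0.4589|0⟩ + (0.5515 - 0.6966i)|1⟩

H² = I, so an even number of Hadamards cancels: H^2 = I and the state is unchanged.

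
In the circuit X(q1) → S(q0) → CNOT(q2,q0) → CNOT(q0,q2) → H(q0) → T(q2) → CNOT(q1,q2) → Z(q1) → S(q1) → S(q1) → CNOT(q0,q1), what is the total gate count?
11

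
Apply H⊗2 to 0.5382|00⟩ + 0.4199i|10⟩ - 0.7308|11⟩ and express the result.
(-0.0963 + 0.21i)|00⟩ + (0.6345 + 0.21i)|01⟩ + (0.6345 - 0.21i)|10⟩ + (-0.0963 - 0.21i)|11⟩

H⊗2 gives amp(|y⟩) = (1/2) Σ_x (−1)^(x·y) amp(|x⟩), where x·y is the number of positions in which both x and y have a 1.
|00⟩: (0.5382 + 0.4199i - 0.7308)/2 = (-0.0963 + 0.21i)
|01⟩: (0.5382 + 0.4199i + 0.7308)/2 = (0.6345 + 0.21i)
|10⟩: (0.5382 - 0.4199i + 0.7308)/2 = (0.6345 - 0.21i)
|11⟩: (0.5382 - 0.4199i - 0.7308)/2 = (-0.0963 - 0.21i)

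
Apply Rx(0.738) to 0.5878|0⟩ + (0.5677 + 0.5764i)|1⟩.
(0.7561 - 0.2048i)|0⟩ + (0.5295 + 0.3256i)|1⟩

Rx(0.738) = [[cos(θ/2), −i·sin(θ/2)], [−i·sin(θ/2), cos(θ/2)]]; θ = 0.738, cos(θ/2) ≈ 0.932688, sin(θ/2) ≈ 0.360683.
With a = amp(|0⟩) = 0.5878 and b = amp(|1⟩) = (0.5677 + 0.5764i):
new amp(|0⟩) = (0.932688)·a + (-0.360683i)·b = (0.7561 - 0.2048i)
new amp(|1⟩) = (-0.360683i)·a + (0.932688)·b = (0.5295 + 0.3256i)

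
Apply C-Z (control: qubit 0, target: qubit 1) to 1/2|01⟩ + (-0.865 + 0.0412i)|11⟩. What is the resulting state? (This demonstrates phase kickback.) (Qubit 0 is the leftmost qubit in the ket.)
1/2|01⟩ + (0.865 - 0.0412i)|11⟩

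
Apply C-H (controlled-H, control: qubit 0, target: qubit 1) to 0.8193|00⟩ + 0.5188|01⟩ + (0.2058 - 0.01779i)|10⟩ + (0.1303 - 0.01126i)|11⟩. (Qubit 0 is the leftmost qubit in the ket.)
0.8193|00⟩ + 0.5188|01⟩ + (0.2377 - 0.02054i)|10⟩ + (0.05339 - 0.004617i)|11⟩

C-H leaves the control-|0⟩ kets |00⟩, |01⟩ unchanged and applies H to qubit 1 on the control-|1⟩ pair (|10⟩, |11⟩).
H = [[1/√2, 1/√2], [1/√2, -1/√2]].
With a = amp(|10⟩) = (0.2058 - 0.01779i) and b = amp(|11⟩) = (0.1303 - 0.01126i):
new amp(|10⟩) = (1/√2)·a + (1/√2)·b = (0.2377 - 0.02054i)
new amp(|11⟩) = (1/√2)·a + (-1/√2)·b = (0.05339 - 0.004617i)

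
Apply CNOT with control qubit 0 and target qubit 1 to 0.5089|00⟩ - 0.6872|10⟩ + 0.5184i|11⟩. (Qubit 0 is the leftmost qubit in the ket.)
0.5089|00⟩ + 0.5184i|10⟩ - 0.6872|11⟩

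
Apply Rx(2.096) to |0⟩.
0.4993|0⟩ - 0.8664i|1⟩

Rx(2.096) = [[cos(θ/2), −i·sin(θ/2)], [−i·sin(θ/2), cos(θ/2)]]; θ = 2.096, cos(θ/2) ≈ 0.499305, sin(θ/2) ≈ 0.866426.
With a = amp(|0⟩) = 1 and b = amp(|1⟩) = 0:
new amp(|0⟩) = (0.499305)·a + (-0.866426i)·b = 0.4993
new amp(|1⟩) = (-0.866426i)·a + (0.499305)·b = -0.8664i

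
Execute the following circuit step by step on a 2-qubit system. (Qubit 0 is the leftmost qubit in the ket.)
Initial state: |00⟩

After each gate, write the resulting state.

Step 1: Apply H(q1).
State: 1/√2|00⟩ + 1/√2|01⟩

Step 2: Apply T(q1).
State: 1/√2|00⟩ + (1/2 + (1/2)i)|01⟩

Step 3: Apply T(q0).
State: 1/√2|00⟩ + (1/2 + (1/2)i)|01⟩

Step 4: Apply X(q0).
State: 1/√2|10⟩ + (1/2 + (1/2)i)|11⟩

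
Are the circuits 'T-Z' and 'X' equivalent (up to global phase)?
No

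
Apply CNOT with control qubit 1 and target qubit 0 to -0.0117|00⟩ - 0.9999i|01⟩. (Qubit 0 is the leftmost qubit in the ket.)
-0.0117|00⟩ - 0.9999i|11⟩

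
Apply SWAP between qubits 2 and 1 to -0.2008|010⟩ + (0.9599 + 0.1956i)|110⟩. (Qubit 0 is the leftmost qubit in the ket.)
-0.2008|001⟩ + (0.9599 + 0.1956i)|101⟩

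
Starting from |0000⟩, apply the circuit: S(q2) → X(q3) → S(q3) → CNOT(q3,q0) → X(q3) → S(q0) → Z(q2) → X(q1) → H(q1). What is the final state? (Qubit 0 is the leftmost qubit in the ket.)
-1/√2|1000⟩ + 1/√2|1100⟩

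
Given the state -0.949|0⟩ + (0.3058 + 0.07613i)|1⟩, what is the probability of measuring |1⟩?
0.09931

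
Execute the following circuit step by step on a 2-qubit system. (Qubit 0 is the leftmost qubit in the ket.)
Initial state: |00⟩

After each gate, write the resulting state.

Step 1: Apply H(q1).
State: 1/√2|00⟩ + 1/√2|01⟩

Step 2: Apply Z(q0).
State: 1/√2|00⟩ + 1/√2|01⟩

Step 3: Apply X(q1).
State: 1/√2|00⟩ + 1/√2|01⟩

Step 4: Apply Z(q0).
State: 1/√2|00⟩ + 1/√2|01⟩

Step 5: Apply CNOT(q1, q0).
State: 1/√2|00⟩ + 1/√2|11⟩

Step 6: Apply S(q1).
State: 1/√2|00⟩ + (1/√2)i|11⟩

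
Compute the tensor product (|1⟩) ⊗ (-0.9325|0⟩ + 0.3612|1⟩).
-0.9325|10⟩ + 0.3612|11⟩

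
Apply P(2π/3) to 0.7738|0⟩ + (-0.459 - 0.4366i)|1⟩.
0.7738|0⟩ + (0.6076 - 0.1792i)|1⟩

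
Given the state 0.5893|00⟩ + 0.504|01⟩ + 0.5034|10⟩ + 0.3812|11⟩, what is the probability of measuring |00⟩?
0.3473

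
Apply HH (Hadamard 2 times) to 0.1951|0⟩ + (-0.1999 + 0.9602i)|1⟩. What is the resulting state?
0.1951|0⟩ + (-0.1999 + 0.9602i)|1⟩

H² = I, so an even number of Hadamards cancels: H^2 = I and the state is unchanged.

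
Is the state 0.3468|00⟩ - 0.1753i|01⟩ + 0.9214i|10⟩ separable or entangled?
Entangled

Writing the state as a|00⟩ + b|01⟩ + c|10⟩ + d|11⟩, it is a product state iff ad − bc = 0.
Here (a, b, c, d) = (0.3468, -0.1753i, 0.9214i, 0): ad − bc = (0.3468)(0) − (-0.1753i)(0.9214i) = -0.1615 ≠ 0, so the state is entangled.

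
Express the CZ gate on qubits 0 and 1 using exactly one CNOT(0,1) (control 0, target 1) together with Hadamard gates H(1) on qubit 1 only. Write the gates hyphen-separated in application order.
H(1)-CNOT(0,1)-H(1)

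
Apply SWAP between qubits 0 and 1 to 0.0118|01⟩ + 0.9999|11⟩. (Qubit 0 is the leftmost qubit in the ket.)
0.0118|10⟩ + 0.9999|11⟩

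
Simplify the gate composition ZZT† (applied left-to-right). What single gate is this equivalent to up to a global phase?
T†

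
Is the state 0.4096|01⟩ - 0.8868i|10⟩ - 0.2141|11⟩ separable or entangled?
Entangled

Writing the state as a|00⟩ + b|01⟩ + c|10⟩ + d|11⟩, it is a product state iff ad − bc = 0.
Here (a, b, c, d) = (0, 0.4096, -0.8868i, -0.2141): ad − bc = (0)(-0.2141) − (0.4096)(-0.8868i) = 0.3632i ≠ 0, so the state is entangled.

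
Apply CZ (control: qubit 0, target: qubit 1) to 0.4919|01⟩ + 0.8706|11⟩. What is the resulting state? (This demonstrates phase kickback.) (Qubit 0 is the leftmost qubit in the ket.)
0.4919|01⟩ - 0.8706|11⟩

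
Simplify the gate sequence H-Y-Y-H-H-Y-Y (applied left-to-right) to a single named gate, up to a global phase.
H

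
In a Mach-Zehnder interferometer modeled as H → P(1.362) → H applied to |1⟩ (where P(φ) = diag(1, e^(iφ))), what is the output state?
(0.3964 - 0.4891i)|0⟩ + (0.6036 + 0.4891i)|1⟩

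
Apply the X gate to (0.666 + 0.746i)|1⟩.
(0.666 + 0.746i)|0⟩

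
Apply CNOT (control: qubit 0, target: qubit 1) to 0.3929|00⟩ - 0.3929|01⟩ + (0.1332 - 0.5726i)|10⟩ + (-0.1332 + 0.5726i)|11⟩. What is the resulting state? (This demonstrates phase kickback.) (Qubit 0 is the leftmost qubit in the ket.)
0.3929|00⟩ - 0.3929|01⟩ + (-0.1332 + 0.5726i)|10⟩ + (0.1332 - 0.5726i)|11⟩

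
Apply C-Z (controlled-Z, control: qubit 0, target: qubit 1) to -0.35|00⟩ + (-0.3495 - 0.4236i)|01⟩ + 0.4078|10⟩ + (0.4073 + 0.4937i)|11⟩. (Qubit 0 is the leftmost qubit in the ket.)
-0.35|00⟩ + (-0.3495 - 0.4236i)|01⟩ + 0.4078|10⟩ + (-0.4073 - 0.4937i)|11⟩

C-Z leaves the control-|0⟩ kets |00⟩, |01⟩ unchanged and applies Z to qubit 1 on the control-|1⟩ pair (|10⟩, |11⟩).
Z = [[1, 0], [0, -1]].
With a = amp(|10⟩) = 0.4078 and b = amp(|11⟩) = (0.4073 + 0.4937i):
new amp(|10⟩) = (1)·a = 0.4078
new amp(|11⟩) = (-1)·b = (-0.4073 - 0.4937i)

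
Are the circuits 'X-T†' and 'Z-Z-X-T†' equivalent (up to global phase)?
Yes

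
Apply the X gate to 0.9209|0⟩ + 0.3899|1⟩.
0.3899|0⟩ + 0.9209|1⟩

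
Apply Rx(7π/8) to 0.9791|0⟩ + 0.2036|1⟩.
(0.191 - 0.1997i)|0⟩ + (0.03972 - 0.9603i)|1⟩

Rx(7π/8) = [[cos(θ/2), −i·sin(θ/2)], [−i·sin(θ/2), cos(θ/2)]]; θ = 7π/8, cos(θ/2) ≈ 0.19509, sin(θ/2) ≈ 0.980785.
With a = amp(|0⟩) = 0.9791 and b = amp(|1⟩) = 0.2036:
new amp(|0⟩) = (0.19509)·a + (-0.980785i)·b = (0.191 - 0.1997i)
new amp(|1⟩) = (-0.980785i)·a + (0.19509)·b = (0.03972 - 0.9603i)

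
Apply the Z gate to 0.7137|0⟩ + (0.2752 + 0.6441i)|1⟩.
0.7137|0⟩ + (-0.2752 - 0.6441i)|1⟩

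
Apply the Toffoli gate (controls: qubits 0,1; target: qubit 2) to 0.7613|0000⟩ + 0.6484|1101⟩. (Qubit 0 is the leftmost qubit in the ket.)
0.7613|0000⟩ + 0.6484|1111⟩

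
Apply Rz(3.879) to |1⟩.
(-0.3604 + 0.9328i)|1⟩

Rz(3.879) = [[e^(−iθ/2), 0], [0, e^(iθ/2)]] with e^(±iθ/2) = cos(θ/2) ± i·sin(θ/2); θ = 3.879, cos(θ/2) ≈ -0.360407, sin(θ/2) ≈ 0.932795.
With a = amp(|0⟩) = 0 and b = amp(|1⟩) = 1:
new amp(|0⟩) = (-0.360407 - 0.932795i)·a = 0
new amp(|1⟩) = (-0.360407 + 0.932795i)·b = (-0.3604 + 0.9328i)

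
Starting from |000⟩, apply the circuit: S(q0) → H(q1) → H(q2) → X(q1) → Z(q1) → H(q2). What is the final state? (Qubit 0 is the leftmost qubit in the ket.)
1/√2|000⟩ - 1/√2|010⟩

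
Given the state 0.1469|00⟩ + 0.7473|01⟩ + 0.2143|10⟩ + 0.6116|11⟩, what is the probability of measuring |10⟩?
0.04592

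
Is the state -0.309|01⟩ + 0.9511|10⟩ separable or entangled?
Entangled

Writing the state as a|00⟩ + b|01⟩ + c|10⟩ + d|11⟩, it is a product state iff ad − bc = 0.
Here (a, b, c, d) = (0, -0.309, 0.9511, 0): ad − bc = (0)(0) − (-0.309)(0.9511) = 0.2939 ≠ 0, so the state is entangled.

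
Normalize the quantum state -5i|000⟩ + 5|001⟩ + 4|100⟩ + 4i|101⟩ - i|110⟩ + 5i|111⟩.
-0.4811i|000⟩ + 0.4811|001⟩ + 0.3849|100⟩ + 0.3849i|101⟩ - 0.09623i|110⟩ + 0.4811i|111⟩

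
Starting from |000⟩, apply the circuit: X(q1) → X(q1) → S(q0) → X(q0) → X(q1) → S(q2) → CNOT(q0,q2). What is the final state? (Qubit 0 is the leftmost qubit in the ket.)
|111⟩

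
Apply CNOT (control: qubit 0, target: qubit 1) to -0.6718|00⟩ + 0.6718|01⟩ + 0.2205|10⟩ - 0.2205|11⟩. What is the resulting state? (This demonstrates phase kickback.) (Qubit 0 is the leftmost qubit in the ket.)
-0.6718|00⟩ + 0.6718|01⟩ - 0.2205|10⟩ + 0.2205|11⟩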